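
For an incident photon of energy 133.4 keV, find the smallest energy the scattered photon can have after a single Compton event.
87.6412 keV (at θ = 180°)

The scattered photon has minimum energy when its wavelength is maximum, i.e., when the Compton shift Δλ = λ_C(1 − cos θ) is maximum. This occurs at θ = 180° (backscattering), giving Δλ_max = 2λ_C = 4.8526 pm.

Initial wavelength: λ₀ = hc/E₀ = 9.2942 pm
Maximum final wavelength: λ'_max = λ₀ + 2λ_C = 9.2942 + 4.8526 = 14.1468 pm
Minimum final energy: E'_min = hc/λ'_max = 87.6412 keV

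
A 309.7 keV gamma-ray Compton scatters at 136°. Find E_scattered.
151.6623 keV

First convert energy to wavelength:
λ = hc/E, with hc ≈ 1239.842 keV·pm (i.e. 1239.842 eV·nm)

For E = 309.7 keV = 309700 eV:
λ = 1239.842 keV·pm / 309.7 keV
λ = 4.0034 pm

Calculate the Compton shift:
Δλ = λ_C(1 - cos(136°)) = 2.4263 × 1.7193
Δλ = 4.1717 pm

Final wavelength:
λ' = 4.0034 + 4.1717 = 8.1750 pm

Final energy:
E' = hc/λ' = 1239.842 / 8.1750 = 151.6623 keV

(Intermediate values are shown rounded; full precision is carried through to the final answer.)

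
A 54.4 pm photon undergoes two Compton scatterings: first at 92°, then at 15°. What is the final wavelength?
56.9937 pm

Apply Compton shift twice:

First scattering at θ₁ = 92°:
Δλ₁ = λ_C(1 - cos(92°))
Δλ₁ = 2.4263 × 1.0349
Δλ₁ = 2.5110 pm

After first scattering:
λ₁ = 54.4 + 2.5110 = 56.9110 pm

Second scattering at θ₂ = 15°:
Δλ₂ = λ_C(1 - cos(15°))
Δλ₂ = 2.4263 × 0.0341
Δλ₂ = 0.0827 pm

Final wavelength:
λ₂ = 56.9110 + 0.0827 = 56.9937 pm

Total shift: Δλ_total = 2.5110 + 0.0827 = 2.5937 pm

(Intermediate values are shown rounded; full precision is carried through to the final answer.)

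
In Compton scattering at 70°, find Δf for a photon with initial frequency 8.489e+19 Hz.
2.643e+19 Hz (decrease)

Convert frequency to wavelength (c = 299792458 m/s):
λ₀ = c/f₀ = 299792458/8.489e+19 = 3.5315403e-12 m = 3.5315 pm

Calculate Compton shift:
Δλ = λ_C(1 - cos(70°)) = 1.5965 pm

Final wavelength:
λ' = λ₀ + Δλ = 3.5315 + 1.5965 = 5.1280 pm

Final frequency:
f' = c/λ' = 299792458/5.1280036e-12 = 5.8461827e+19 Hz

Frequency shift (decrease):
Δf = f₀ - f' = 8.489e+19 - 5.8461827e+19 = 2.643e+19 Hz

(Intermediate values are shown rounded; full precision is carried through to the final answer.)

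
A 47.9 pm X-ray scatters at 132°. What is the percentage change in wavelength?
8.4548%

Calculate the Compton shift:
Δλ = λ_C(1 - cos(132°))
Δλ = 2.4263 × (1 - cos(132°))
Δλ = 2.4263 × 1.6691
Δλ = 4.0498 pm

Percentage change:
(Δλ/λ₀) × 100 = (4.0498/47.9) × 100
= 8.4548%

(Intermediate values are shown rounded; full precision is carried through to the final answer.)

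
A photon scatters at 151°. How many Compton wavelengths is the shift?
1.8746 λ_C

The Compton shift formula is:
Δλ = λ_C(1 - cos θ)

Dividing both sides by λ_C:
Δλ/λ_C = 1 - cos θ

For θ = 151°:
Δλ/λ_C = 1 - cos(151°)
Δλ/λ_C = 1 - -0.8746
Δλ/λ_C = 1.8746

This means the shift is 1.8746 × λ_C = 4.5484 pm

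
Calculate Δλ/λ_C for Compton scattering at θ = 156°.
1.9135 λ_C

The Compton shift formula is:
Δλ = λ_C(1 - cos θ)

Dividing both sides by λ_C:
Δλ/λ_C = 1 - cos θ

For θ = 156°:
Δλ/λ_C = 1 - cos(156°)
Δλ/λ_C = 1 - -0.9135
Δλ/λ_C = 1.9135

This means the shift is 1.9135 × λ_C = 4.6429 pm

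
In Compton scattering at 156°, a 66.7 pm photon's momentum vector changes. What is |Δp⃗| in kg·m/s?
1.8802e-23 kg·m/s

Photon momentum magnitude is p = h/λ.

Initial momentum:
p₀ = h/λ = 6.6261e-34/6.6700e-11 = 9.9341e-24 kg·m/s

After scattering:
λ' = λ + Δλ = 66.7 + 4.6429 = 71.3429 pm
p' = h/λ' = 6.6261e-34/7.1343e-11 = 9.2876e-24 kg·m/s

Momentum is a vector; the scattered photon's direction makes angle θ = 156° with the incident direction. The magnitude of the vector change Δp⃗ = p⃗₀ − p⃗' is found from the law of cosines:
|Δp⃗|² = p₀² + p'² − 2p₀p'cos θ
|Δp⃗|² = (9.9341e-24)² + (9.2876e-24)² − 2·9.9341e-24·9.2876e-24·cos(156°)
|Δp⃗| = 1.8802e-23 kg·m/s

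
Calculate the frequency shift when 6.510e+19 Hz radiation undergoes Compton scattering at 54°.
1.162e+19 Hz (decrease)

Convert frequency to wavelength (c = 299792458 m/s):
λ₀ = c/f₀ = 299792458/6.510e+19 = 4.6051069e-12 m = 4.6051 pm

Calculate Compton shift:
Δλ = λ_C(1 - cos(54°)) = 1.0002 pm

Final wavelength:
λ' = λ₀ + Δλ = 4.6051 + 1.0002 = 5.6053 pm

Final frequency:
f' = c/λ' = 299792458/5.6052677e-12 = 5.3484057e+19 Hz

Frequency shift (decrease):
Δf = f₀ - f' = 6.510e+19 - 5.3484057e+19 = 1.162e+19 Hz

(Intermediate values are shown rounded; full precision is carried through to the final answer.)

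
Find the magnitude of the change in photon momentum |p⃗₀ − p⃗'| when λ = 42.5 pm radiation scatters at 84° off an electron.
2.0365e-23 kg·m/s

Photon momentum magnitude is p = h/λ.

Initial momentum:
p₀ = h/λ = 6.6261e-34/4.2500e-11 = 1.5591e-23 kg·m/s

After scattering:
λ' = λ + Δλ = 42.5 + 2.1727 = 44.6727 pm
p' = h/λ' = 6.6261e-34/4.4673e-11 = 1.4832e-23 kg·m/s

Momentum is a vector; the scattered photon's direction makes angle θ = 84° with the incident direction. The magnitude of the vector change Δp⃗ = p⃗₀ − p⃗' is found from the law of cosines:
|Δp⃗|² = p₀² + p'² − 2p₀p'cos θ
|Δp⃗|² = (1.5591e-23)² + (1.4832e-23)² − 2·1.5591e-23·1.4832e-23·cos(84°)
|Δp⃗| = 2.0365e-23 kg·m/s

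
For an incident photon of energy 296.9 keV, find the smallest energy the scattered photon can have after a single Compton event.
137.3242 keV (at θ = 180°)

The scattered photon has minimum energy when its wavelength is maximum, i.e., when the Compton shift Δλ = λ_C(1 − cos θ) is maximum. This occurs at θ = 180° (backscattering), giving Δλ_max = 2λ_C = 4.8526 pm.

Initial wavelength: λ₀ = hc/E₀ = 4.1760 pm
Maximum final wavelength: λ'_max = λ₀ + 2λ_C = 4.1760 + 4.8526 = 9.0286 pm
Minimum final energy: E'_min = hc/λ'_max = 137.3242 keV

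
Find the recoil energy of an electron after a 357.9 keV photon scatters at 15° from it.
8.3423 keV

By energy conservation: K_e = E_initial - E_final

First find the scattered photon energy:
Initial wavelength: λ = hc/E = 3.4642 pm
Compton shift: Δλ = λ_C(1 - cos(15°)) = 0.0827 pm
Final wavelength: λ' = 3.4642 + 0.0827 = 3.5469 pm
Final photon energy: E' = hc/λ' = 349.5577 keV

Electron kinetic energy:
K_e = E - E' = 357.9000 - 349.5577 = 8.3423 keV

(Intermediate values are shown rounded; full precision is carried through to the final answer.)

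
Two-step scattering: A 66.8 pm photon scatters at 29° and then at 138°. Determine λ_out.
71.3336 pm

Apply Compton shift twice:

First scattering at θ₁ = 29°:
Δλ₁ = λ_C(1 - cos(29°))
Δλ₁ = 2.4263 × 0.1254
Δλ₁ = 0.3042 pm

After first scattering:
λ₁ = 66.8 + 0.3042 = 67.1042 pm

Second scattering at θ₂ = 138°:
Δλ₂ = λ_C(1 - cos(138°))
Δλ₂ = 2.4263 × 1.7431
Δλ₂ = 4.2294 pm

Final wavelength:
λ₂ = 67.1042 + 4.2294 = 71.3336 pm

Total shift: Δλ_total = 0.3042 + 4.2294 = 4.5336 pm

(Intermediate values are shown rounded; full precision is carried through to the final answer.)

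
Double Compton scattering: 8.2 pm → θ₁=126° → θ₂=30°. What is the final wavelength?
12.3775 pm

Apply Compton shift twice:

First scattering at θ₁ = 126°:
Δλ₁ = λ_C(1 - cos(126°))
Δλ₁ = 2.4263 × 1.5878
Δλ₁ = 3.8525 pm

After first scattering:
λ₁ = 8.2 + 3.8525 = 12.0525 pm

Second scattering at θ₂ = 30°:
Δλ₂ = λ_C(1 - cos(30°))
Δλ₂ = 2.4263 × 0.1340
Δλ₂ = 0.3251 pm

Final wavelength:
λ₂ = 12.0525 + 0.3251 = 12.3775 pm

Total shift: Δλ_total = 3.8525 + 0.3251 = 4.1775 pm

(Intermediate values are shown rounded; full precision is carried through to the final answer.)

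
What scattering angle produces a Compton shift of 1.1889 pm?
59.34°

From the Compton formula Δλ = λ_C(1 - cos θ), we can solve for θ:

cos θ = 1 - Δλ/λ_C

Given:
- Δλ = 1.1889 pm
- λ_C = h/(m_e·c) ≈ 2.42631024 pm

cos θ = 1 - 1.1889/2.42631024
cos θ = 1 - 0.490003
cos θ = 0.509997

θ = arccos(0.509997)
θ = 59.34°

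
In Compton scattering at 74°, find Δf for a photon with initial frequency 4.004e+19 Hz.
7.612e+18 Hz (decrease)

Convert frequency to wavelength (c = 299792458 m/s):
λ₀ = c/f₀ = 299792458/4.004e+19 = 7.4873241e-12 m = 7.4873 pm

Calculate Compton shift:
Δλ = λ_C(1 - cos(74°)) = 1.7575 pm

Final wavelength:
λ' = λ₀ + Δλ = 7.4873 + 1.7575 = 9.2449 pm

Final frequency:
f' = c/λ' = 299792458/9.2448526e-12 = 3.2428041e+19 Hz

Frequency shift (decrease):
Δf = f₀ - f' = 4.004e+19 - 3.2428041e+19 = 7.612e+18 Hz

(Intermediate values are shown rounded; full precision is carried through to the final answer.)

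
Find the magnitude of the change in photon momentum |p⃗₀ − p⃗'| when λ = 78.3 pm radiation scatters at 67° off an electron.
9.2558e-24 kg·m/s

Photon momentum magnitude is p = h/λ.

Initial momentum:
p₀ = h/λ = 6.6261e-34/7.8300e-11 = 8.4624e-24 kg·m/s

After scattering:
λ' = λ + Δλ = 78.3 + 1.4783 = 79.7783 pm
p' = h/λ' = 6.6261e-34/7.9778e-11 = 8.3056e-24 kg·m/s

Momentum is a vector; the scattered photon's direction makes angle θ = 67° with the incident direction. The magnitude of the vector change Δp⃗ = p⃗₀ − p⃗' is found from the law of cosines:
|Δp⃗|² = p₀² + p'² − 2p₀p'cos θ
|Δp⃗|² = (8.4624e-24)² + (8.3056e-24)² − 2·8.4624e-24·8.3056e-24·cos(67°)
|Δp⃗| = 9.2558e-24 kg·m/s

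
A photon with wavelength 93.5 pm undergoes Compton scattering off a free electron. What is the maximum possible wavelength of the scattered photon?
98.3526 pm (at θ = 180°)

The Compton shift is Δλ = λ_C(1 − cos θ).

Since cos θ ranges from −1 to 1, the factor (1 − cos θ) ranges from 0 to 2; the maximum shift occurs at θ = 180° (backscattering):
Δλ_max = 2λ_C = 2 × 2.4263 pm = 4.8526 pm

Maximum scattered wavelength:
λ'_max = λ₀ + Δλ_max = 93.5 + 4.8526 = 98.3526 pm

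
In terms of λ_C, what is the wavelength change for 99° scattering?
1.1564 λ_C

The Compton shift formula is:
Δλ = λ_C(1 - cos θ)

Dividing both sides by λ_C:
Δλ/λ_C = 1 - cos θ

For θ = 99°:
Δλ/λ_C = 1 - cos(99°)
Δλ/λ_C = 1 - -0.1564
Δλ/λ_C = 1.1564

This means the shift is 1.1564 × λ_C = 2.8059 pm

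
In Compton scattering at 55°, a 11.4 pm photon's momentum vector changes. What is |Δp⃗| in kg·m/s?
5.1622e-23 kg·m/s

Photon momentum magnitude is p = h/λ.

Initial momentum:
p₀ = h/λ = 6.6261e-34/1.1400e-11 = 5.8123e-23 kg·m/s

After scattering:
λ' = λ + Δλ = 11.4 + 1.0346 = 12.4346 pm
p' = h/λ' = 6.6261e-34/1.2435e-11 = 5.3287e-23 kg·m/s

Momentum is a vector; the scattered photon's direction makes angle θ = 55° with the incident direction. The magnitude of the vector change Δp⃗ = p⃗₀ − p⃗' is found from the law of cosines:
|Δp⃗|² = p₀² + p'² − 2p₀p'cos θ
|Δp⃗|² = (5.8123e-23)² + (5.3287e-23)² − 2·5.8123e-23·5.3287e-23·cos(55°)
|Δp⃗| = 5.1622e-23 kg·m/s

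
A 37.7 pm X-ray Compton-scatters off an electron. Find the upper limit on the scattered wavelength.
42.5526 pm (at θ = 180°)

The Compton shift is Δλ = λ_C(1 − cos θ).

Since cos θ ranges from −1 to 1, the factor (1 − cos θ) ranges from 0 to 2; the maximum shift occurs at θ = 180° (backscattering):
Δλ_max = 2λ_C = 2 × 2.4263 pm = 4.8526 pm

Maximum scattered wavelength:
λ'_max = λ₀ + Δλ_max = 37.7 + 4.8526 = 42.5526 pm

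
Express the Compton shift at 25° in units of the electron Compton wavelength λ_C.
0.0937 λ_C

The Compton shift formula is:
Δλ = λ_C(1 - cos θ)

Dividing both sides by λ_C:
Δλ/λ_C = 1 - cos θ

For θ = 25°:
Δλ/λ_C = 1 - cos(25°)
Δλ/λ_C = 1 - 0.9063
Δλ/λ_C = 0.0937

This means the shift is 0.0937 × λ_C = 0.2273 pm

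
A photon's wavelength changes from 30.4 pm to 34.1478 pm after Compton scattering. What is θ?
123.00°

First find the wavelength shift:
Δλ = λ' - λ = 34.1478 - 30.4 = 3.7478 pm

Using Δλ = λ_C(1 - cos θ), with λ_C = h/(m_e·c) ≈ 2.42631024 pm:
cos θ = 1 - Δλ/λ_C
cos θ = 1 - 3.7478/2.42631024
cos θ = -0.544650

θ = arccos(-0.544650)
θ = 123.00°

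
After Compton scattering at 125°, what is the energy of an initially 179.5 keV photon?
115.6010 keV

First convert energy to wavelength:
λ = hc/E, with hc ≈ 1239.842 keV·pm (i.e. 1239.842 eV·nm)

For E = 179.5 keV = 179500 eV:
λ = 1239.842 keV·pm / 179.5 keV
λ = 6.9072 pm

Calculate the Compton shift:
Δλ = λ_C(1 - cos(125°)) = 2.4263 × 1.5736
Δλ = 3.8180 pm

Final wavelength:
λ' = 6.9072 + 3.8180 = 10.7252 pm

Final energy:
E' = hc/λ' = 1239.842 / 10.7252 = 115.6010 keV

(Intermediate values are shown rounded; full precision is carried through to the final answer.)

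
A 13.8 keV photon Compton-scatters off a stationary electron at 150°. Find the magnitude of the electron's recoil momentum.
1.3906e-23 kg·m/s

The electron is initially at rest, so by conservation of momentum:
p⃗_e = p⃗₀ − p⃗'  (incident photon momentum minus scattered photon momentum)

Photon momentum magnitudes (p = h/λ = E/c):
λ₀ = hc/E₀ = 89.8436 pm → p₀ = h/λ₀ = 7.3751e-24 kg·m/s
Δλ = λ_C(1 − cos 150°) = 4.5276 pm
λ' = 94.3712 pm → p' = h/λ' = 7.0213e-24 kg·m/s

The scattered photon makes angle θ = 150° with the incident direction, so by the law of cosines:
|p⃗_e|² = p₀² + p'² − 2p₀p'cos θ
|p⃗_e|² = (7.3751e-24)² + (7.0213e-24)² − 2·7.3751e-24·7.0213e-24·cos(150°)
|p⃗_e| = 1.3906e-23 kg·m/s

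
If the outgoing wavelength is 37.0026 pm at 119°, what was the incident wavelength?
33.4000 pm

From λ' = λ + Δλ, we have λ = λ' - Δλ

First calculate the Compton shift:
Δλ = λ_C(1 - cos θ)
Δλ = 2.4263 × (1 - cos(119°))
Δλ = 2.4263 × 1.4848
Δλ = 3.6026 pm

Initial wavelength:
λ = λ' - Δλ
λ = 37.0026 - 3.6026
λ = 33.4000 pm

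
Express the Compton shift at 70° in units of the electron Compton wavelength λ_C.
0.6580 λ_C

The Compton shift formula is:
Δλ = λ_C(1 - cos θ)

Dividing both sides by λ_C:
Δλ/λ_C = 1 - cos θ

For θ = 70°:
Δλ/λ_C = 1 - cos(70°)
Δλ/λ_C = 1 - 0.3420
Δλ/λ_C = 0.6580

This means the shift is 0.6580 × λ_C = 1.5965 pm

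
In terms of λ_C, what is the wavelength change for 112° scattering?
1.3746 λ_C

The Compton shift formula is:
Δλ = λ_C(1 - cos θ)

Dividing both sides by λ_C:
Δλ/λ_C = 1 - cos θ

For θ = 112°:
Δλ/λ_C = 1 - cos(112°)
Δλ/λ_C = 1 - -0.3746
Δλ/λ_C = 1.3746

This means the shift is 1.3746 × λ_C = 3.3352 pm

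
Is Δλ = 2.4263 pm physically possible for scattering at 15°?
No, inconsistent

Calculate the expected shift for θ = 15°:

Δλ_expected = λ_C(1 - cos(15°))
Δλ_expected = 2.4263 × (1 - cos(15°))
Δλ_expected = 2.4263 × 0.0341
Δλ_expected = 0.0827 pm

Given shift: 2.4263 pm
Expected shift: 0.0827 pm
Difference: 2.3436 pm

The values do not match. The given shift corresponds to θ ≈ 90.0°, not 15°.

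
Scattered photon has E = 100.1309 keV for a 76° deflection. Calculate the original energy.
117.5999 keV

Convert final energy to wavelength (hc ≈ 1239.842 keV·pm):
λ' = hc/E' = 1239.842 / 100.1309 = 12.3822 pm

Calculate the Compton shift:
Δλ = λ_C(1 - cos(76°))
Δλ = 2.4263 × (1 - cos(76°))
Δλ = 1.8393 pm

Initial wavelength:
λ = λ' - Δλ = 12.3822 - 1.8393 = 10.5429 pm

Initial energy:
E = hc/λ = 1239.842 / 10.5429 = 117.5999 keV

(Intermediate values are shown rounded; full precision is carried through to the final answer.)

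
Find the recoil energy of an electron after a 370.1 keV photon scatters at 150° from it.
212.7112 keV

By energy conservation: K_e = E_initial - E_final

First find the scattered photon energy:
Initial wavelength: λ = hc/E = 3.3500 pm
Compton shift: Δλ = λ_C(1 - cos(150°)) = 4.5276 pm
Final wavelength: λ' = 3.3500 + 4.5276 = 7.8776 pm
Final photon energy: E' = hc/λ' = 157.3888 keV

Electron kinetic energy:
K_e = E - E' = 370.1000 - 157.3888 = 212.7112 keV

(Intermediate values are shown rounded; full precision is carried through to the final answer.)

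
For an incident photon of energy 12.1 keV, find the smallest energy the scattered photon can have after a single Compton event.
11.5529 keV (at θ = 180°)

The scattered photon has minimum energy when its wavelength is maximum, i.e., when the Compton shift Δλ = λ_C(1 − cos θ) is maximum. This occurs at θ = 180° (backscattering), giving Δλ_max = 2λ_C = 4.8526 pm.

Initial wavelength: λ₀ = hc/E₀ = 102.4663 pm
Maximum final wavelength: λ'_max = λ₀ + 2λ_C = 102.4663 + 4.8526 = 107.3189 pm
Minimum final energy: E'_min = hc/λ'_max = 11.5529 keV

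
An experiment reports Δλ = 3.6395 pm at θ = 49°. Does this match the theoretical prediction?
No, inconsistent

Calculate the expected shift for θ = 49°:

Δλ_expected = λ_C(1 - cos(49°))
Δλ_expected = 2.4263 × (1 - cos(49°))
Δλ_expected = 2.4263 × 0.3439
Δλ_expected = 0.8345 pm

Given shift: 3.6395 pm
Expected shift: 0.8345 pm
Difference: 2.8050 pm

The values do not match. The given shift corresponds to θ ≈ 120.0°, not 49°.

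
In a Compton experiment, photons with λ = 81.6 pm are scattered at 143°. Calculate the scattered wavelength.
85.9640 pm

Using the Compton scattering formula:
λ' = λ + Δλ = λ + λ_C(1 - cos θ)

Given:
- Initial wavelength λ = 81.6 pm
- Scattering angle θ = 143°
- Compton wavelength λ_C ≈ 2.4263 pm

Calculate the shift:
Δλ = 2.4263 × (1 - cos(143°))
Δλ = 2.4263 × 1.7986
Δλ = 4.3640 pm

Final wavelength:
λ' = 81.6 + 4.3640 = 85.9640 pm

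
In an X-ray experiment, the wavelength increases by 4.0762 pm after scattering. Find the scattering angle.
132.84°

From the Compton formula Δλ = λ_C(1 - cos θ), we can solve for θ:

cos θ = 1 - Δλ/λ_C

Given:
- Δλ = 4.0762 pm
- λ_C = h/(m_e·c) ≈ 2.42631024 pm

cos θ = 1 - 4.0762/2.42631024
cos θ = 1 - 1.680000
cos θ = -0.680000

θ = arccos(-0.680000)
θ = 132.84°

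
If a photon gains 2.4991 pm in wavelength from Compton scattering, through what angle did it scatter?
91.72°

From the Compton formula Δλ = λ_C(1 - cos θ), we can solve for θ:

cos θ = 1 - Δλ/λ_C

Given:
- Δλ = 2.4991 pm
- λ_C = h/(m_e·c) ≈ 2.42631024 pm

cos θ = 1 - 2.4991/2.42631024
cos θ = 1 - 1.030000
cos θ = -0.030000

θ = arccos(-0.030000)
θ = 91.72°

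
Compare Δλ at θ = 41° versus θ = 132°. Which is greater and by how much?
132° produces the larger shift by a factor of 6.805

Calculate both shifts using Δλ = λ_C(1 - cos θ):

For θ₁ = 41°:
Δλ₁ = 2.4263 × (1 - cos(41°))
Δλ₁ = 2.4263 × 0.2453
Δλ₁ = 0.5952 pm

For θ₂ = 132°:
Δλ₂ = 2.4263 × (1 - cos(132°))
Δλ₂ = 2.4263 × 1.6691
Δλ₂ = 4.0498 pm

The 132° angle produces the larger shift.
Ratio: 4.0498/0.5952 = 6.805

(Intermediate values are shown rounded; full precision is carried through to the final answer.)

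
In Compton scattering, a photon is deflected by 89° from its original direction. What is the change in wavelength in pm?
2.3840 pm

Using the Compton scattering formula:
Δλ = λ_C(1 - cos θ)

where λ_C = h/(m_e·c) ≈ 2.4263 pm is the Compton wavelength of an electron.

For θ = 89°:
cos(89°) = 0.0175
1 - cos(89°) = 0.9825

Δλ = 2.4263 × 0.9825
Δλ = 2.3840 pm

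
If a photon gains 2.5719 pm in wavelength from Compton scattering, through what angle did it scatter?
93.44°

From the Compton formula Δλ = λ_C(1 - cos θ), we can solve for θ:

cos θ = 1 - Δλ/λ_C

Given:
- Δλ = 2.5719 pm
- λ_C = h/(m_e·c) ≈ 2.42631024 pm

cos θ = 1 - 2.5719/2.42631024
cos θ = 1 - 1.060005
cos θ = -0.060005

θ = arccos(-0.060005)
θ = 93.44°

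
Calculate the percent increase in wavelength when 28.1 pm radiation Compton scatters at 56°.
3.8062%

Calculate the Compton shift:
Δλ = λ_C(1 - cos(56°))
Δλ = 2.4263 × (1 - cos(56°))
Δλ = 2.4263 × 0.4408
Δλ = 1.0695 pm

Percentage change:
(Δλ/λ₀) × 100 = (1.0695/28.1) × 100
= 3.8062%

(Intermediate values are shown rounded; full precision is carried through to the final answer.)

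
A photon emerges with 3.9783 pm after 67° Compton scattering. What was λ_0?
2.5000 pm

From λ' = λ + Δλ, we have λ = λ' - Δλ

First calculate the Compton shift:
Δλ = λ_C(1 - cos θ)
Δλ = 2.4263 × (1 - cos(67°))
Δλ = 2.4263 × 0.6093
Δλ = 1.4783 pm

Initial wavelength:
λ = λ' - Δλ
λ = 3.9783 - 1.4783
λ = 2.5000 pm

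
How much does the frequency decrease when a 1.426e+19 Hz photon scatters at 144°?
2.463e+18 Hz (decrease)

Convert frequency to wavelength (c = 299792458 m/s):
λ₀ = c/f₀ = 299792458/1.426e+19 = 2.1023314e-11 m = 21.0233 pm

Calculate Compton shift:
Δλ = λ_C(1 - cos(144°)) = 4.3892 pm

Final wavelength:
λ' = λ₀ + Δλ = 21.0233 + 4.3892 = 25.4126 pm

Final frequency:
f' = c/λ' = 299792458/2.5412550e-11 = 1.1797024e+19 Hz

Frequency shift (decrease):
Δf = f₀ - f' = 1.426e+19 - 1.1797024e+19 = 2.463e+18 Hz

(Intermediate values are shown rounded; full precision is carried through to the final answer.)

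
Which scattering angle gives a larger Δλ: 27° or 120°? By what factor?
120° produces the larger shift by a factor of 13.762

Calculate both shifts using Δλ = λ_C(1 - cos θ):

For θ₁ = 27°:
Δλ₁ = 2.4263 × (1 - cos(27°))
Δλ₁ = 2.4263 × 0.1090
Δλ₁ = 0.2645 pm

For θ₂ = 120°:
Δλ₂ = 2.4263 × (1 - cos(120°))
Δλ₂ = 2.4263 × 1.5000
Δλ₂ = 3.6395 pm

The 120° angle produces the larger shift.
Ratio: 3.6395/0.2645 = 13.762

(Intermediate values are shown rounded; full precision is carried through to the final answer.)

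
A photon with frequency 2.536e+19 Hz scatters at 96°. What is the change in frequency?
4.687e+18 Hz (decrease)

Convert frequency to wavelength (c = 299792458 m/s):
λ₀ = c/f₀ = 299792458/2.536e+19 = 1.1821469e-11 m = 11.8215 pm

Calculate Compton shift:
Δλ = λ_C(1 - cos(96°)) = 2.6799 pm

Final wavelength:
λ' = λ₀ + Δλ = 11.8215 + 2.6799 = 14.5014 pm

Final frequency:
f' = c/λ' = 299792458/1.4501398e-11 = 2.0673349e+19 Hz

Frequency shift (decrease):
Δf = f₀ - f' = 2.536e+19 - 2.0673349e+19 = 4.687e+18 Hz

(Intermediate values are shown rounded; full precision is carried through to the final answer.)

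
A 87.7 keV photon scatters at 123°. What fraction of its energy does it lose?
0.2095 (or 20.95%)

Calculate initial and final photon energies:

Initial: E₀ = 87.7 keV → λ₀ = 14.1373 pm
Compton shift: Δλ = 3.7478 pm
Final wavelength: λ' = 17.8851 pm
Final energy: E' = 69.3227 keV

Fractional energy loss:
(E₀ - E')/E₀ = (87.7000 - 69.3227)/87.7000
= 18.3773/87.7000
= 0.2095
= 20.95%

(Intermediate values are shown rounded; full precision is carried through to the final answer.)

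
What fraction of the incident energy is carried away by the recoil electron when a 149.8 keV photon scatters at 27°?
0.0310 (or 3.10%)

Calculate initial and final photon energies:

Initial: E₀ = 149.8 keV → λ₀ = 8.2766 pm
Compton shift: Δλ = 0.2645 pm
Final wavelength: λ' = 8.5411 pm
Final energy: E' = 145.1618 keV

Fractional energy loss:
(E₀ - E')/E₀ = (149.8000 - 145.1618)/149.8000
= 4.6382/149.8000
= 0.0310
= 3.10%

(Intermediate values are shown rounded; full precision is carried through to the final answer.)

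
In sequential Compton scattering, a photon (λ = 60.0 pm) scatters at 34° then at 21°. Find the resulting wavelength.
60.5760 pm

Apply Compton shift twice:

First scattering at θ₁ = 34°:
Δλ₁ = λ_C(1 - cos(34°))
Δλ₁ = 2.4263 × 0.1710
Δλ₁ = 0.4148 pm

After first scattering:
λ₁ = 60.0 + 0.4148 = 60.4148 pm

Second scattering at θ₂ = 21°:
Δλ₂ = λ_C(1 - cos(21°))
Δλ₂ = 2.4263 × 0.0664
Δλ₂ = 0.1612 pm

Final wavelength:
λ₂ = 60.4148 + 0.1612 = 60.5760 pm

Total shift: Δλ_total = 0.4148 + 0.1612 = 0.5760 pm

(Intermediate values are shown rounded; full precision is carried through to the final answer.)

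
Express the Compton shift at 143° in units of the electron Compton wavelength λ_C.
1.7986 λ_C

The Compton shift formula is:
Δλ = λ_C(1 - cos θ)

Dividing both sides by λ_C:
Δλ/λ_C = 1 - cos θ

For θ = 143°:
Δλ/λ_C = 1 - cos(143°)
Δλ/λ_C = 1 - -0.7986
Δλ/λ_C = 1.7986

This means the shift is 1.7986 × λ_C = 4.3640 pm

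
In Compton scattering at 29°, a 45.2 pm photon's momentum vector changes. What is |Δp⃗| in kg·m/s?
7.3169e-24 kg·m/s

Photon momentum magnitude is p = h/λ.

Initial momentum:
p₀ = h/λ = 6.6261e-34/4.5200e-11 = 1.4659e-23 kg·m/s

After scattering:
λ' = λ + Δλ = 45.2 + 0.3042 = 45.5042 pm
p' = h/λ' = 6.6261e-34/4.5504e-11 = 1.4561e-23 kg·m/s

Momentum is a vector; the scattered photon's direction makes angle θ = 29° with the incident direction. The magnitude of the vector change Δp⃗ = p⃗₀ − p⃗' is found from the law of cosines:
|Δp⃗|² = p₀² + p'² − 2p₀p'cos θ
|Δp⃗|² = (1.4659e-23)² + (1.4561e-23)² − 2·1.4659e-23·1.4561e-23·cos(29°)
|Δp⃗| = 7.3169e-24 kg·m/s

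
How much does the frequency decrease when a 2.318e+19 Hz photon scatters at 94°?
3.874e+18 Hz (decrease)

Convert frequency to wavelength (c = 299792458 m/s):
λ₀ = c/f₀ = 299792458/2.318e+19 = 1.2933238e-11 m = 12.9332 pm

Calculate Compton shift:
Δλ = λ_C(1 - cos(94°)) = 2.5956 pm

Final wavelength:
λ' = λ₀ + Δλ = 12.9332 + 2.5956 = 15.5288 pm

Final frequency:
f' = c/λ' = 299792458/1.5528799e-11 = 1.9305579e+19 Hz

Frequency shift (decrease):
Δf = f₀ - f' = 2.318e+19 - 1.9305579e+19 = 3.874e+18 Hz

(Intermediate values are shown rounded; full precision is carried through to the final answer.)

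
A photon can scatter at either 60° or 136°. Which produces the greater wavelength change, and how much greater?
136° produces the larger shift by a factor of 3.439

Calculate both shifts using Δλ = λ_C(1 - cos θ):

For θ₁ = 60°:
Δλ₁ = 2.4263 × (1 - cos(60°))
Δλ₁ = 2.4263 × 0.5000
Δλ₁ = 1.2132 pm

For θ₂ = 136°:
Δλ₂ = 2.4263 × (1 - cos(136°))
Δλ₂ = 2.4263 × 1.7193
Δλ₂ = 4.1717 pm

The 136° angle produces the larger shift.
Ratio: 4.1717/1.2132 = 3.439

(Intermediate values are shown rounded; full precision is carried through to the final answer.)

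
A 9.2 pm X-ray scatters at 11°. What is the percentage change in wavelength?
0.4845%

Calculate the Compton shift:
Δλ = λ_C(1 - cos(11°))
Δλ = 2.4263 × (1 - cos(11°))
Δλ = 2.4263 × 0.0184
Δλ = 0.0446 pm

Percentage change:
(Δλ/λ₀) × 100 = (0.0446/9.2) × 100
= 0.4845%

(Intermediate values are shown rounded; full precision is carried through to the final answer.)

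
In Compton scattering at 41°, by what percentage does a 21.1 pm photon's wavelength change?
2.8206%

Calculate the Compton shift:
Δλ = λ_C(1 - cos(41°))
Δλ = 2.4263 × (1 - cos(41°))
Δλ = 2.4263 × 0.2453
Δλ = 0.5952 pm

Percentage change:
(Δλ/λ₀) × 100 = (0.5952/21.1) × 100
= 2.8206%

(Intermediate values are shown rounded; full precision is carried through to the final answer.)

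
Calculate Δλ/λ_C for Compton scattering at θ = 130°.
1.6428 λ_C

The Compton shift formula is:
Δλ = λ_C(1 - cos θ)

Dividing both sides by λ_C:
Δλ/λ_C = 1 - cos θ

For θ = 130°:
Δλ/λ_C = 1 - cos(130°)
Δλ/λ_C = 1 - -0.6428
Δλ/λ_C = 1.6428

This means the shift is 1.6428 × λ_C = 3.9859 pm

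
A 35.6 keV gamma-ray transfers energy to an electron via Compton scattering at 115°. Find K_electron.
3.2102 keV

By energy conservation: K_e = E_initial - E_final

First find the scattered photon energy:
Initial wavelength: λ = hc/E = 34.8270 pm
Compton shift: Δλ = λ_C(1 - cos(115°)) = 3.4517 pm
Final wavelength: λ' = 34.8270 + 3.4517 = 38.2787 pm
Final photon energy: E' = hc/λ' = 32.3898 keV

Electron kinetic energy:
K_e = E - E' = 35.6000 - 32.3898 = 3.2102 keV

(Intermediate values are shown rounded; full precision is carried through to the final answer.)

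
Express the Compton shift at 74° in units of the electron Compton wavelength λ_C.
0.7244 λ_C

The Compton shift formula is:
Δλ = λ_C(1 - cos θ)

Dividing both sides by λ_C:
Δλ/λ_C = 1 - cos θ

For θ = 74°:
Δλ/λ_C = 1 - cos(74°)
Δλ/λ_C = 1 - 0.2756
Δλ/λ_C = 0.7244

This means the shift is 0.7244 × λ_C = 1.7575 pm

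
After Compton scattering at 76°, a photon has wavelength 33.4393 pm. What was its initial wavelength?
31.6000 pm

From λ' = λ + Δλ, we have λ = λ' - Δλ

First calculate the Compton shift:
Δλ = λ_C(1 - cos θ)
Δλ = 2.4263 × (1 - cos(76°))
Δλ = 2.4263 × 0.7581
Δλ = 1.8393 pm

Initial wavelength:
λ = λ' - Δλ
λ = 33.4393 - 1.8393
λ = 31.6000 pm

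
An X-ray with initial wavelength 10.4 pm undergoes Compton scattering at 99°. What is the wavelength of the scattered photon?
13.2059 pm

Using the Compton scattering formula:
λ' = λ + Δλ = λ + λ_C(1 - cos θ)

Given:
- Initial wavelength λ = 10.4 pm
- Scattering angle θ = 99°
- Compton wavelength λ_C ≈ 2.4263 pm

Calculate the shift:
Δλ = 2.4263 × (1 - cos(99°))
Δλ = 2.4263 × 1.1564
Δλ = 2.8059 pm

Final wavelength:
λ' = 10.4 + 2.8059 = 13.2059 pm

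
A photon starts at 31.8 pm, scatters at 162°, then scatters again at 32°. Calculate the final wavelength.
36.9026 pm

Apply Compton shift twice:

First scattering at θ₁ = 162°:
Δλ₁ = λ_C(1 - cos(162°))
Δλ₁ = 2.4263 × 1.9511
Δλ₁ = 4.7339 pm

After first scattering:
λ₁ = 31.8 + 4.7339 = 36.5339 pm

Second scattering at θ₂ = 32°:
Δλ₂ = λ_C(1 - cos(32°))
Δλ₂ = 2.4263 × 0.1520
Δλ₂ = 0.3687 pm

Final wavelength:
λ₂ = 36.5339 + 0.3687 = 36.9026 pm

Total shift: Δλ_total = 4.7339 + 0.3687 = 5.1026 pm

(Intermediate values are shown rounded; full precision is carried through to the final answer.)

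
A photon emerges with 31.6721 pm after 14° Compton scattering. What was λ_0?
31.6000 pm

From λ' = λ + Δλ, we have λ = λ' - Δλ

First calculate the Compton shift:
Δλ = λ_C(1 - cos θ)
Δλ = 2.4263 × (1 - cos(14°))
Δλ = 2.4263 × 0.0297
Δλ = 0.0721 pm

Initial wavelength:
λ = λ' - Δλ
λ = 31.6721 - 0.0721
λ = 31.6000 pm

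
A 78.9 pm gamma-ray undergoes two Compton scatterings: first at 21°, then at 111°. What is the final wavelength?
82.3570 pm

Apply Compton shift twice:

First scattering at θ₁ = 21°:
Δλ₁ = λ_C(1 - cos(21°))
Δλ₁ = 2.4263 × 0.0664
Δλ₁ = 0.1612 pm

After first scattering:
λ₁ = 78.9 + 0.1612 = 79.0612 pm

Second scattering at θ₂ = 111°:
Δλ₂ = λ_C(1 - cos(111°))
Δλ₂ = 2.4263 × 1.3584
Δλ₂ = 3.2958 pm

Final wavelength:
λ₂ = 79.0612 + 3.2958 = 82.3570 pm

Total shift: Δλ_total = 0.1612 + 3.2958 = 3.4570 pm

(Intermediate values are shown rounded; full precision is carried through to the final answer.)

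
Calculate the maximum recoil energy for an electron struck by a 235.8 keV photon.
113.1726 keV

Maximum energy transfer occurs at θ = 180° (backscattering).

Initial photon: E₀ = 235.8 keV → λ₀ = 5.2580 pm

Maximum Compton shift (at 180°):
Δλ_max = 2λ_C = 2 × 2.4263 = 4.8526 pm

Final wavelength:
λ' = 5.2580 + 4.8526 = 10.1106 pm

Minimum photon energy (maximum energy to electron):
E'_min = hc/λ' = 122.6274 keV

Maximum electron kinetic energy:
K_max = E₀ - E'_min = 235.8000 - 122.6274 = 113.1726 keV

(Intermediate values are shown rounded; full precision is carried through to the final answer.)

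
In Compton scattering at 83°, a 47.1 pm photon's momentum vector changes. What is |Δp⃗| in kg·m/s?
1.8246e-23 kg·m/s

Photon momentum magnitude is p = h/λ.

Initial momentum:
p₀ = h/λ = 6.6261e-34/4.7100e-11 = 1.4068e-23 kg·m/s

After scattering:
λ' = λ + Δλ = 47.1 + 2.1306 = 49.2306 pm
p' = h/λ' = 6.6261e-34/4.9231e-11 = 1.3459e-23 kg·m/s

Momentum is a vector; the scattered photon's direction makes angle θ = 83° with the incident direction. The magnitude of the vector change Δp⃗ = p⃗₀ − p⃗' is found from the law of cosines:
|Δp⃗|² = p₀² + p'² − 2p₀p'cos θ
|Δp⃗|² = (1.4068e-23)² + (1.3459e-23)² − 2·1.4068e-23·1.3459e-23·cos(83°)
|Δp⃗| = 1.8246e-23 kg·m/s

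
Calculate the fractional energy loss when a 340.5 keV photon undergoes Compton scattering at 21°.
0.0424 (or 4.24%)

Calculate initial and final photon energies:

Initial: E₀ = 340.5 keV → λ₀ = 3.6412 pm
Compton shift: Δλ = 0.1612 pm
Final wavelength: λ' = 3.8024 pm
Final energy: E' = 326.0688 keV

Fractional energy loss:
(E₀ - E')/E₀ = (340.5000 - 326.0688)/340.5000
= 14.4312/340.5000
= 0.0424
= 4.24%

(Intermediate values are shown rounded; full precision is carried through to the final answer.)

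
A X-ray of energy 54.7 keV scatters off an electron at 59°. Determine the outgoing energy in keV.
52.0005 keV

First convert energy to wavelength:
λ = hc/E, with hc ≈ 1239.842 keV·pm (i.e. 1239.842 eV·nm)

For E = 54.7 keV = 54700 eV:
λ = 1239.842 keV·pm / 54.7 keV
λ = 22.6662 pm

Calculate the Compton shift:
Δλ = λ_C(1 - cos(59°)) = 2.4263 × 0.4850
Δλ = 1.1767 pm

Final wavelength:
λ' = 22.6662 + 1.1767 = 23.8429 pm

Final energy:
E' = hc/λ' = 1239.842 / 23.8429 = 52.0005 keV

(Intermediate values are shown rounded; full precision is carried through to the final answer.)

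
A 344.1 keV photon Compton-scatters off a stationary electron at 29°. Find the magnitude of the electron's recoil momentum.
8.9582e-23 kg·m/s

The electron is initially at rest, so by conservation of momentum:
p⃗_e = p⃗₀ − p⃗'  (incident photon momentum minus scattered photon momentum)

Photon momentum magnitudes (p = h/λ = E/c):
λ₀ = hc/E₀ = 3.6031 pm → p₀ = h/λ₀ = 1.8390e-22 kg·m/s
Δλ = λ_C(1 − cos 29°) = 0.3042 pm
λ' = 3.9074 pm → p' = h/λ' = 1.6958e-22 kg·m/s

The scattered photon makes angle θ = 29° with the incident direction, so by the law of cosines:
|p⃗_e|² = p₀² + p'² − 2p₀p'cos θ
|p⃗_e|² = (1.8390e-22)² + (1.6958e-22)² − 2·1.8390e-22·1.6958e-22·cos(29°)
|p⃗_e| = 8.9582e-23 kg·m/s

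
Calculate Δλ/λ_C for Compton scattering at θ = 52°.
0.3843 λ_C

The Compton shift formula is:
Δλ = λ_C(1 - cos θ)

Dividing both sides by λ_C:
Δλ/λ_C = 1 - cos θ

For θ = 52°:
Δλ/λ_C = 1 - cos(52°)
Δλ/λ_C = 1 - 0.6157
Δλ/λ_C = 0.3843

This means the shift is 0.3843 × λ_C = 0.9325 pm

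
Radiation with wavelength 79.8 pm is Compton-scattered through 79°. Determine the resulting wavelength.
81.7633 pm

Using the Compton scattering formula:
λ' = λ + Δλ = λ + λ_C(1 - cos θ)

Given:
- Initial wavelength λ = 79.8 pm
- Scattering angle θ = 79°
- Compton wavelength λ_C ≈ 2.4263 pm

Calculate the shift:
Δλ = 2.4263 × (1 - cos(79°))
Δλ = 2.4263 × 0.8092
Δλ = 1.9633 pm

Final wavelength:
λ' = 79.8 + 1.9633 = 81.7633 pm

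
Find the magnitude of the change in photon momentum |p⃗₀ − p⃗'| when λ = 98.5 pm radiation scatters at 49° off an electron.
5.5561e-24 kg·m/s

Photon momentum magnitude is p = h/λ.

Initial momentum:
p₀ = h/λ = 6.6261e-34/9.8500e-11 = 6.7270e-24 kg·m/s

After scattering:
λ' = λ + Δλ = 98.5 + 0.8345 = 99.3345 pm
p' = h/λ' = 6.6261e-34/9.9335e-11 = 6.6705e-24 kg·m/s

Momentum is a vector; the scattered photon's direction makes angle θ = 49° with the incident direction. The magnitude of the vector change Δp⃗ = p⃗₀ − p⃗' is found from the law of cosines:
|Δp⃗|² = p₀² + p'² − 2p₀p'cos θ
|Δp⃗|² = (6.7270e-24)² + (6.6705e-24)² − 2·6.7270e-24·6.6705e-24·cos(49°)
|Δp⃗| = 5.5561e-24 kg·m/s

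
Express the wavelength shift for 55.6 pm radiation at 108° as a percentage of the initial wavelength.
5.7124%

Calculate the Compton shift:
Δλ = λ_C(1 - cos(108°))
Δλ = 2.4263 × (1 - cos(108°))
Δλ = 2.4263 × 1.3090
Δλ = 3.1761 pm

Percentage change:
(Δλ/λ₀) × 100 = (3.1761/55.6) × 100
= 5.7124%

(Intermediate values are shown rounded; full precision is carried through to the final answer.)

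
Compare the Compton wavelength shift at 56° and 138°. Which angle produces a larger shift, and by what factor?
138° produces the larger shift by a factor of 3.954

Calculate both shifts using Δλ = λ_C(1 - cos θ):

For θ₁ = 56°:
Δλ₁ = 2.4263 × (1 - cos(56°))
Δλ₁ = 2.4263 × 0.4408
Δλ₁ = 1.0695 pm

For θ₂ = 138°:
Δλ₂ = 2.4263 × (1 - cos(138°))
Δλ₂ = 2.4263 × 1.7431
Δλ₂ = 4.2294 pm

The 138° angle produces the larger shift.
Ratio: 4.2294/1.0695 = 3.954

(Intermediate values are shown rounded; full precision is carried through to the final answer.)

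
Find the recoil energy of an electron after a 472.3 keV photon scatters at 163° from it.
304.1110 keV

By energy conservation: K_e = E_initial - E_final

First find the scattered photon energy:
Initial wavelength: λ = hc/E = 2.6251 pm
Compton shift: Δλ = λ_C(1 - cos(163°)) = 4.7466 pm
Final wavelength: λ' = 2.6251 + 4.7466 = 7.3717 pm
Final photon energy: E' = hc/λ' = 168.1890 keV

Electron kinetic energy:
K_e = E - E' = 472.3000 - 168.1890 = 304.1110 keV

(Intermediate values are shown rounded; full precision is carried through to the final answer.)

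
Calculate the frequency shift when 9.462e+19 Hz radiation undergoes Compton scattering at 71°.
3.223e+19 Hz (decrease)

Convert frequency to wavelength (c = 299792458 m/s):
λ₀ = c/f₀ = 299792458/9.462e+19 = 3.1683836e-12 m = 3.1684 pm

Calculate Compton shift:
Δλ = λ_C(1 - cos(71°)) = 1.6364 pm

Final wavelength:
λ' = λ₀ + Δλ = 3.1684 + 1.6364 = 4.8048 pm

Final frequency:
f' = c/λ' = 299792458/4.8047645e-12 = 6.2394829e+19 Hz

Frequency shift (decrease):
Δf = f₀ - f' = 9.462e+19 - 6.2394829e+19 = 3.223e+19 Hz

(Intermediate values are shown rounded; full precision is carried through to the final answer.)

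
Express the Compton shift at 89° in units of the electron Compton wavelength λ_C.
0.9825 λ_C

The Compton shift formula is:
Δλ = λ_C(1 - cos θ)

Dividing both sides by λ_C:
Δλ/λ_C = 1 - cos θ

For θ = 89°:
Δλ/λ_C = 1 - cos(89°)
Δλ/λ_C = 1 - 0.0175
Δλ/λ_C = 0.9825

This means the shift is 0.9825 × λ_C = 2.3840 pm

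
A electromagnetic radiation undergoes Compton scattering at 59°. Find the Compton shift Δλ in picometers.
1.1767 pm

Using the Compton scattering formula:
Δλ = λ_C(1 - cos θ)

where λ_C = h/(m_e·c) ≈ 2.4263 pm is the Compton wavelength of an electron.

For θ = 59°:
cos(59°) = 0.5150
1 - cos(59°) = 0.4850

Δλ = 2.4263 × 0.4850
Δλ = 1.1767 pm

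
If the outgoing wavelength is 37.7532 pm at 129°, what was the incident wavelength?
33.8000 pm

From λ' = λ + Δλ, we have λ = λ' - Δλ

First calculate the Compton shift:
Δλ = λ_C(1 - cos θ)
Δλ = 2.4263 × (1 - cos(129°))
Δλ = 2.4263 × 1.6293
Δλ = 3.9532 pm

Initial wavelength:
λ = λ' - Δλ
λ = 37.7532 - 3.9532
λ = 33.8000 pm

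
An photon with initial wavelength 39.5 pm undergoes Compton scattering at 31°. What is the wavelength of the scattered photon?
39.8466 pm

Using the Compton scattering formula:
λ' = λ + Δλ = λ + λ_C(1 - cos θ)

Given:
- Initial wavelength λ = 39.5 pm
- Scattering angle θ = 31°
- Compton wavelength λ_C ≈ 2.4263 pm

Calculate the shift:
Δλ = 2.4263 × (1 - cos(31°))
Δλ = 2.4263 × 0.1428
Δλ = 0.3466 pm

Final wavelength:
λ' = 39.5 + 0.3466 = 39.8466 pm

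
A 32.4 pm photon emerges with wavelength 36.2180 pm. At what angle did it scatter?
125.00°

First find the wavelength shift:
Δλ = λ' - λ = 36.2180 - 32.4 = 3.8180 pm

Using Δλ = λ_C(1 - cos θ), with λ_C = h/(m_e·c) ≈ 2.42631024 pm:
cos θ = 1 - Δλ/λ_C
cos θ = 1 - 3.8180/2.42631024
cos θ = -0.573583

θ = arccos(-0.573583)
θ = 125.00°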